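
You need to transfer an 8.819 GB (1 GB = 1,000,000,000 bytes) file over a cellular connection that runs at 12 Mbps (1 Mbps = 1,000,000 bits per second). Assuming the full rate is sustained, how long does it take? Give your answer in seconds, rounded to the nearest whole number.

8.819 GB = 8,819,000,000 bytes = 70,552,000,000 bits
12 Mbps = 12,000,000 bits/s
time = 70,552,000,000 / 12,000,000 = 5,879 s

5,879 seconds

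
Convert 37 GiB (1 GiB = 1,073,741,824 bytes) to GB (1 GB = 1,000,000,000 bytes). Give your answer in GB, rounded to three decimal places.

37 GiB × 1,073,741,824 bytes/GiB = 39,728,447,488 bytes
1 GB = 1,000,000,000 bytes
39,728,447,488 / 1,000,000,000 = 39.728 GB

39.728 GB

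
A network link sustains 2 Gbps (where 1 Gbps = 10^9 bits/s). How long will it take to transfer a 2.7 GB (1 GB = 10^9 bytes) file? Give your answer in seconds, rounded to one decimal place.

10.8 seconds

2.7 GB = 2,700,000,000 bytes = 21,600,000,000 bits
2 Gbps = 2,000,000,000 bits/s
time = 21,600,000,000 / 2,000,000,000 = 10.8 s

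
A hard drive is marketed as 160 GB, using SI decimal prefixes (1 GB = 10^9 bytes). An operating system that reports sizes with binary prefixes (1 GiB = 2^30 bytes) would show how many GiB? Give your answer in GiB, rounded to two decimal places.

149.01 GiB

160 GB = 160 × 10^9 bytes = 160,000,000,000 bytes
1 GiB = 2^30 bytes = 1,073,741,824 bytes
160,000,000,000 / 1,073,741,824 = 149.01 GiB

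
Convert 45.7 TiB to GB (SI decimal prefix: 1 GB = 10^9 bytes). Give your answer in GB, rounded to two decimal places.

45.7 TiB = 45.7 × 2^40 bytes = 50,247,681,389,363.2 bytes
1 GB = 1,000,000,000 bytes
50,247,681,389,363.2 / 1,000,000,000 = 50,247.68 GB

50,247.68 GB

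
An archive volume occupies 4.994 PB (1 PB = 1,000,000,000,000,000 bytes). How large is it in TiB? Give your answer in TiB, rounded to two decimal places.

4.994 PB × 1,000,000,000,000,000 bytes/PB = 4,994,000,000,000,000 bytes
1 TiB = 1,099,511,627,776 bytes
4,994,000,000,000,000 / 1,099,511,627,776 = 4,542.02 TiB

4,542.02 TiB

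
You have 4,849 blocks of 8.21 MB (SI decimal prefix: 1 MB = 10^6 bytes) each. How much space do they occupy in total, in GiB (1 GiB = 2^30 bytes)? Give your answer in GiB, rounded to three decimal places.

Total = 4,849 × 8.21 MB = 39810.29 MB
= 39810.29 × 1,000,000 bytes = 39,810,290,000 bytes
1 GiB = 1,073,741,824 bytes
39,810,290,000 / 1,073,741,824 = 37.076 GiB

37.076 GiB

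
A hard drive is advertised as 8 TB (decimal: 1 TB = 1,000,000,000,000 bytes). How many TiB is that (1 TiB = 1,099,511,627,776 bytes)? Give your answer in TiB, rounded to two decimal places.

7.28 TiB

8 TB = 8 × 10^12 bytes = 8,000,000,000,000 bytes
1 TiB = 2^40 bytes = 1,099,511,627,776 bytes
8,000,000,000,000 / 1,099,511,627,776 = 7.28 TiB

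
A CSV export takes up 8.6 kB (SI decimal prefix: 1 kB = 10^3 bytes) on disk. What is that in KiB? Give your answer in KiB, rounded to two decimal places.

8.40 KiB

8.6 kB = 8.6 × 10^3 bytes = 8,600 bytes
1 KiB = 2^10 bytes = 1,024 bytes
8,600 / 1,024 = 8.40 KiB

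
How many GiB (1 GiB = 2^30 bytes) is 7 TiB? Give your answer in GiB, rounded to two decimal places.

7 TiB = 7 × 2^40 bytes = 7,696,581,394,432 bytes
1 GiB = 1,073,741,824 bytes
7,696,581,394,432 / 1,073,741,824 = 7,168.00 GiB

7,168.00 GiB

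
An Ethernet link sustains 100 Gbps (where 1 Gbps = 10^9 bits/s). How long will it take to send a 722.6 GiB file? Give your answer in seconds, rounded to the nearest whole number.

62 seconds

722.6 GiB = 775,885,842,022.4 bytes = 6,207,086,736,179.2 bits
100 Gbps = 100,000,000,000 bits/s
time = 6,207,086,736,179.2 / 100,000,000,000 = 62 s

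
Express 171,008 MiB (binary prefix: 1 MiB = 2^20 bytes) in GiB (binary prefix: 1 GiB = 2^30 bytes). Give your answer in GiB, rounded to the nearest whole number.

167 GiB

171,008 MiB = 171,008 × 2^20 bytes = 179,314,884,608 bytes
1 GiB = 2^30 bytes = 1,073,741,824 bytes
179,314,884,608 / 1,073,741,824 = 167 GiB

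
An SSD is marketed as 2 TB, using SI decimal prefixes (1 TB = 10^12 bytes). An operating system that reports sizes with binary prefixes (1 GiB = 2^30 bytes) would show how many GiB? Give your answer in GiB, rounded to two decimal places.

1,862.65 GiB

2 TB = 2 × 10^12 bytes = 2,000,000,000,000 bytes
1 GiB = 1,073,741,824 bytes
2,000,000,000,000 / 1,073,741,824 = 1,862.65 GiB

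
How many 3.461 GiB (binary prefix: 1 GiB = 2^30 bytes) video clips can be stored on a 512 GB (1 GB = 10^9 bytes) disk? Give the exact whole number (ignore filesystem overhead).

Capacity: 512 GB = 512,000,000,000 bytes
Per item: 3.461 GiB = 3,716,220,452.864 bytes
⌊512,000,000,000 / 3,716,220,452.864⌋ = 137

137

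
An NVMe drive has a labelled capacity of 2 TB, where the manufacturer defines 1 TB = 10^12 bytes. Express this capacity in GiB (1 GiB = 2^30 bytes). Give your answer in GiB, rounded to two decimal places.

1,862.65 GiB

2 TB = 2 × 10^12 bytes = 2,000,000,000,000 bytes
1 GiB = 2^30 bytes = 1,073,741,824 bytes
2,000,000,000,000 / 1,073,741,824 = 1,862.65 GiB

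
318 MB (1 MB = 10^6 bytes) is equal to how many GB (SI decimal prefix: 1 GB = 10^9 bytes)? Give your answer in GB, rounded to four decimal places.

0.3180 GB

318 MB = 318 × 10^6 bytes = 318,000,000 bytes
1 GB = 10^9 bytes = 1,000,000,000 bytes
318,000,000 / 1,000,000,000 = 0.3180 GB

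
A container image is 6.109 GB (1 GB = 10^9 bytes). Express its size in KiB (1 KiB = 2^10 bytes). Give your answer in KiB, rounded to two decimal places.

6.109 GB = 6.109 × 10^9 bytes = 6,109,000,000 bytes
1 KiB = 1,024 bytes
6,109,000,000 / 1,024 = 5,965,820.31 KiB

5,965,820.31 KiB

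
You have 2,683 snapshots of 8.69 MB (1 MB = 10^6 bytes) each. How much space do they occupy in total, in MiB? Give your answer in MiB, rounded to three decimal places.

Total = 2,683 × 8.69 MB = 23315.27 MB
= 23315.27 × 1,000,000 bytes = 23,315,270,000 bytes
1 MiB = 1,048,576 bytes
23,315,270,000 / 1,048,576 = 22,235.174 MiB

22,235.174 MiB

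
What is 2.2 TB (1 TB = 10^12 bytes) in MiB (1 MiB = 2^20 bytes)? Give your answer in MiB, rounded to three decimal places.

2,098,083.496 MiB

2.2 TB × 1,000,000,000,000 bytes/TB = 2,200,000,000,000 bytes
1 MiB = 2^20 bytes = 1,048,576 bytes
2,200,000,000,000 / 1,048,576 = 2,098,083.496 MiB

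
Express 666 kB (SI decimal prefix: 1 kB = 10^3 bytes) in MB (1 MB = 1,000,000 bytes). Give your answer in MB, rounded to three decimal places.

666 kB × 1,000 bytes/kB = 666,000 bytes
1 MB = 1,000,000 bytes
666,000 / 1,000,000 = 0.666 MB

0.666 MB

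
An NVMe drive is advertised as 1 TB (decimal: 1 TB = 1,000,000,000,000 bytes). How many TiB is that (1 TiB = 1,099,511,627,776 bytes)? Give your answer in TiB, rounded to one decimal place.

0.9 TiB

1 TB = 1 × 10^12 bytes = 1,000,000,000,000 bytes
1 TiB = 1,099,511,627,776 bytes
1,000,000,000,000 / 1,099,511,627,776 = 0.9 TiB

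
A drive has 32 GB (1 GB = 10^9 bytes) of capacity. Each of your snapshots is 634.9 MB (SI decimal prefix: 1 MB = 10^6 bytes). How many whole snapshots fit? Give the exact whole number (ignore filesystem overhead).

50

Capacity: 32 GB = 32,000,000,000 bytes
Per item: 634.9 MB = 634,900,000 bytes
⌊32,000,000,000 / 634,900,000⌋ = 50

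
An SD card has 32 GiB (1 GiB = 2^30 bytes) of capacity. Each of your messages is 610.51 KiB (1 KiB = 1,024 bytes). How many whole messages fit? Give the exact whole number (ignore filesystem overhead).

Capacity: 32 GiB = 34,359,738,368 bytes
Per item: 610.51 KiB = 625,162.24 bytes
⌊34,359,738,368 / 625,162.24⌋ = 54,961

54,961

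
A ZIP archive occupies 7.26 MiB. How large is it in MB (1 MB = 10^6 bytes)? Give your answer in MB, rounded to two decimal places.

7.26 MiB = 7.26 × 2^20 bytes = 7,612,661.76 bytes
1 MB = 1,000,000 bytes
7,612,661.76 / 1,000,000 = 7.61 MB

7.61 MB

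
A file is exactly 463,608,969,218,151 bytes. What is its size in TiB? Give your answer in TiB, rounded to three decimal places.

421.650 TiB

463,608,969,218,151 bytes given.
1 TiB = 1,099,511,627,776 bytes
463,608,969,218,151 / 1,099,511,627,776 = 421.650 TiB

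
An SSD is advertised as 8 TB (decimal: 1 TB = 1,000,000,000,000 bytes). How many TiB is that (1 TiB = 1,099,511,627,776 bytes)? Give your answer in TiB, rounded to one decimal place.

8 TB × 1,000,000,000,000 bytes/TB = 8,000,000,000,000 bytes
1 TiB = 2^40 bytes = 1,099,511,627,776 bytes
8,000,000,000,000 / 1,099,511,627,776 = 7.3 TiB

7.3 TiB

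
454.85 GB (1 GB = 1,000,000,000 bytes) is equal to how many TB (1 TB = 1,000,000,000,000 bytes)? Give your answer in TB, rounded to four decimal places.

454.85 GB = 454.85 × 10^9 bytes = 454,850,000,000 bytes
1 TB = 1,000,000,000,000 bytes
454,850,000,000 / 1,000,000,000,000 = 0.4549 TB

0.4549 TB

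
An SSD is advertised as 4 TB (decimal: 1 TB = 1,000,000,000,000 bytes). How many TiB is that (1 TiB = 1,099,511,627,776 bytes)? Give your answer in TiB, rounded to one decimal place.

4 TB = 4 × 10^12 bytes = 4,000,000,000,000 bytes
1 TiB = 1,099,511,627,776 bytes
4,000,000,000,000 / 1,099,511,627,776 = 3.6 TiB

3.6 TiB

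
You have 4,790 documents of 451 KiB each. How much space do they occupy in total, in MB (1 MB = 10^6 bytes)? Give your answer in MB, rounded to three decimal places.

2,212.137 MB

Total = 4,790 × 451 KiB = 2,160,290 KiB
= 2,160,290 × 1,024 bytes = 2,212,136,960 bytes
1 MB = 1,000,000 bytes
2,212,136,960 / 1,000,000 = 2,212.137 MB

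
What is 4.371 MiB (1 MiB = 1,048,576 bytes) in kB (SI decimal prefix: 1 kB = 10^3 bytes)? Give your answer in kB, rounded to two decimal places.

4,583.33 kB

4.371 MiB × 1,048,576 bytes/MiB = 4,583,325.696 bytes
1 kB = 10^3 bytes = 1,000 bytes
4,583,325.696 / 1,000 = 4,583.33 kB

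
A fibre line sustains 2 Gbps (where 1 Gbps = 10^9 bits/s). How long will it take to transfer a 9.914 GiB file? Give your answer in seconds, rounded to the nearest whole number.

9.914 GiB = 10,645,076,443.136 bytes = 85,160,611,545.088 bits
2 Gbps = 2,000,000,000 bits/s
time = 85,160,611,545.088 / 2,000,000,000 = 43 s

43 seconds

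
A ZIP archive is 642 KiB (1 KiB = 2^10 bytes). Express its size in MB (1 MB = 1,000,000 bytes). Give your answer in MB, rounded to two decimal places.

642 KiB = 642 × 2^10 bytes = 657,408 bytes
1 MB = 1,000,000 bytes
657,408 / 1,000,000 = 0.66 MB

0.66 MB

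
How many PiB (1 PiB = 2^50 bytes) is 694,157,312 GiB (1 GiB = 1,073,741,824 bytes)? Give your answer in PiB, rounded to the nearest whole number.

662 PiB

694,157,312 GiB = 694,157,312 × 2^30 bytes = 745,345,738,329,817,088 bytes
1 PiB = 2^50 bytes = 1,125,899,906,842,624 bytes
745,345,738,329,817,088 / 1,125,899,906,842,624 = 662 PiB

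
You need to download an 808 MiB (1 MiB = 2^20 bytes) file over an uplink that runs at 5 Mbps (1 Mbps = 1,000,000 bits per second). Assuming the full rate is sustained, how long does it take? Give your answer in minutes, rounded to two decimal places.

22.59 minutes

808 MiB = 847,249,408 bytes = 6,777,995,264 bits
5 Mbps = 5,000,000 bits/s
time = 6,777,995,264 / 5,000,000 = 1,355.599 s
1,355.599 s / 60 = 22.59 minutes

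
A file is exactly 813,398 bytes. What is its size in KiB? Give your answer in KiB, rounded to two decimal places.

813,398 bytes given.
1 KiB = 2^10 bytes = 1,024 bytes
813,398 / 1,024 = 794.33 KiB

794.33 KiB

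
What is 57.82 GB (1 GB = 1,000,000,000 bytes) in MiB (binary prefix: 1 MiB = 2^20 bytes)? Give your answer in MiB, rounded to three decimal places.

57.82 GB = 57.82 × 10^9 bytes = 57,820,000,000 bytes
1 MiB = 1,048,576 bytes
57,820,000,000 / 1,048,576 = 55,141.449 MiB

55,141.449 MiB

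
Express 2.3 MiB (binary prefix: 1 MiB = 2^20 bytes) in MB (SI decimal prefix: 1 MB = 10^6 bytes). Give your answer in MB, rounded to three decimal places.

2.412 MB

2.3 MiB = 2.3 × 2^20 bytes = 2,411,724.8 bytes
1 MB = 10^6 bytes = 1,000,000 bytes
2,411,724.8 / 1,000,000 = 2.412 MB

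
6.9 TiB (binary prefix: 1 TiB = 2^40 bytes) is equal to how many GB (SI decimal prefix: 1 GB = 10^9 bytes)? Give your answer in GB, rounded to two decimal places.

6.9 TiB × 1,099,511,627,776 bytes/TiB = 7,586,630,231,654.4 bytes
1 GB = 1,000,000,000 bytes
7,586,630,231,654.4 / 1,000,000,000 = 7,586.63 GB

7,586.63 GB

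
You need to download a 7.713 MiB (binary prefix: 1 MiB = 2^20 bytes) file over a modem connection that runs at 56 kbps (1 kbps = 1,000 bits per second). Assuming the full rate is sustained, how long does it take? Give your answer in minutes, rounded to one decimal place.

7.713 MiB = 8,087,666.688 bytes = 64,701,333.504 bits
56 kbps = 56,000 bits/s
time = 64,701,333.504 / 56,000 = 1,155.38 s
1,155.38 s / 60 = 19.3 minutes

19.3 minutes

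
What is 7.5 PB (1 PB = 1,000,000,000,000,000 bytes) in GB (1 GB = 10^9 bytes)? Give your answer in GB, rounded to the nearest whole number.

7,500,000 GB

7.5 PB × 1,000,000,000,000,000 bytes/PB = 7,500,000,000,000,000 bytes
1 GB = 10^9 bytes = 1,000,000,000 bytes
7,500,000,000,000,000 / 1,000,000,000 = 7,500,000 GB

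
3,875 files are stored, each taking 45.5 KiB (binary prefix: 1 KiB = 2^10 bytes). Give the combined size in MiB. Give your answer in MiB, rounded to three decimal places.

172.180 MiB

Total = 3,875 × 45.5 KiB = 176312.5 KiB
= 176312.5 × 1,024 bytes = 180,544,000 bytes
1 MiB = 1,048,576 bytes
180,544,000 / 1,048,576 = 172.180 MiB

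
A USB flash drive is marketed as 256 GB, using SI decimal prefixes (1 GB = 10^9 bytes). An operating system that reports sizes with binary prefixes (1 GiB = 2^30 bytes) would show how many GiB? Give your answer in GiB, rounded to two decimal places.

238.42 GiB

256 GB × 1,000,000,000 bytes/GB = 256,000,000,000 bytes
1 GiB = 2^30 bytes = 1,073,741,824 bytes
256,000,000,000 / 1,073,741,824 = 238.42 GiB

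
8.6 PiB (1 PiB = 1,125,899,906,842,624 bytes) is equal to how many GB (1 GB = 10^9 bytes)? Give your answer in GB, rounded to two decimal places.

9,682,739.20 GB

8.6 PiB × 1,125,899,906,842,624 bytes/PiB = 9,682,739,198,846,566.4 bytes
1 GB = 10^9 bytes = 1,000,000,000 bytes
9,682,739,198,846,566.4 / 1,000,000,000 = 9,682,739.20 GB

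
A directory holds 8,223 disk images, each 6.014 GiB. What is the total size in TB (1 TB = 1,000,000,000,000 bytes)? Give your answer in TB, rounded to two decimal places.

53.10 TB

Total = 8,223 × 6.014 GiB = 49453.122 GiB
= 49453.122 × 1,073,741,824 bytes = 53,099,885,418,774.528 bytes
1 TB = 1,000,000,000,000 bytes
53,099,885,418,774.528 / 1,000,000,000,000 = 53.10 TB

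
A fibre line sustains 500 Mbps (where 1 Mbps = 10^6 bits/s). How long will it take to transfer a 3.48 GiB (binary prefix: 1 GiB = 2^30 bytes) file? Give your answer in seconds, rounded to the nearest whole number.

60 seconds

3.48 GiB = 3,736,621,547.52 bytes = 29,892,972,380.16 bits
500 Mbps = 500,000,000 bits/s
time = 29,892,972,380.16 / 500,000,000 = 60 s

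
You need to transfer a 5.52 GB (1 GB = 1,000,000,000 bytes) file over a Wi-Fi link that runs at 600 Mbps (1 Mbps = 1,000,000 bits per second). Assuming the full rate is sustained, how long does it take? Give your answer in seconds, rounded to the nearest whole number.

74 seconds

5.52 GB = 5,520,000,000 bytes = 44,160,000,000 bits
600 Mbps = 600,000,000 bits/s
time = 44,160,000,000 / 600,000,000 = 74 s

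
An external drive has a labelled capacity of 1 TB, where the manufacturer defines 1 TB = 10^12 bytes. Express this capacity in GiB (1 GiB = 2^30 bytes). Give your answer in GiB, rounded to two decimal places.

931.32 GiB

1 TB = 1 × 10^12 bytes = 1,000,000,000,000 bytes
1 GiB = 1,073,741,824 bytes
1,000,000,000,000 / 1,073,741,824 = 931.32 GiB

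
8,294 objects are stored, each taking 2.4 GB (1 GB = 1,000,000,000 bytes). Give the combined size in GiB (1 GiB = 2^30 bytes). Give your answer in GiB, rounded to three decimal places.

Total = 8,294 × 2.4 GB = 19905.6 GB
= 19905.6 × 1,000,000,000 bytes = 19,905,600,000,000 bytes
1 GiB = 1,073,741,824 bytes
19,905,600,000,000 / 1,073,741,824 = 18,538.535 GiB

18,538.535 GiB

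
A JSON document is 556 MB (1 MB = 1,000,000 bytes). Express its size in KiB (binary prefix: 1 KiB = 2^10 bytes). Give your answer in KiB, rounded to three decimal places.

542,968.750 KiB

556 MB × 1,000,000 bytes/MB = 556,000,000 bytes
1 KiB = 1,024 bytes
556,000,000 / 1,024 = 542,968.750 KiB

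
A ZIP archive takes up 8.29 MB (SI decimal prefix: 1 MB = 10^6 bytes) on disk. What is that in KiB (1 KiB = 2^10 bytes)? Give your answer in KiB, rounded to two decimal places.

8,095.70 KiB

8.29 MB × 1,000,000 bytes/MB = 8,290,000 bytes
1 KiB = 1,024 bytes
8,290,000 / 1,024 = 8,095.70 KiB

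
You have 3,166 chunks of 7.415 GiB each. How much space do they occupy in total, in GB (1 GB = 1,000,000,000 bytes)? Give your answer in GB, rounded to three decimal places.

Total = 3,166 × 7.415 GiB = 23475.89 GiB
= 23475.89 × 1,073,741,824 bytes = 25,207,044,948,623.36 bytes
1 GB = 1,000,000,000 bytes
25,207,044,948,623.36 / 1,000,000,000 = 25,207.045 GB

25,207.045 GB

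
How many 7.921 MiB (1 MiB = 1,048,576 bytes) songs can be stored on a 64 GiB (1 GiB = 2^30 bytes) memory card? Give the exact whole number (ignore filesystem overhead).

Capacity: 64 GiB = 68,719,476,736 bytes
Per item: 7.921 MiB = 8,305,770.496 bytes
⌊68,719,476,736 / 8,305,770.496⌋ = 8,273

8,273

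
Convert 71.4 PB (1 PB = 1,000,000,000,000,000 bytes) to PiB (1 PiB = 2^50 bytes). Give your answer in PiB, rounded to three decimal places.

71.4 PB × 1,000,000,000,000,000 bytes/PB = 71,400,000,000,000,000 bytes
1 PiB = 1,125,899,906,842,624 bytes
71,400,000,000,000,000 / 1,125,899,906,842,624 = 63.416 PiB

63.416 PiB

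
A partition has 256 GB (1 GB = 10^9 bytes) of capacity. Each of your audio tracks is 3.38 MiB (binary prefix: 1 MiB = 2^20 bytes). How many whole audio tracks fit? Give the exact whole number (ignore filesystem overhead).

Capacity: 256 GB = 256,000,000,000 bytes
Per item: 3.38 MiB = 3,544,186.88 bytes
⌊256,000,000,000 / 3,544,186.88⌋ = 72,230

72,230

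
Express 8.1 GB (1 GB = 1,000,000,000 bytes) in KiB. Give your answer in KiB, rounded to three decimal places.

7,910,156.250 KiB

8.1 GB = 8.1 × 10^9 bytes = 8,100,000,000 bytes
1 KiB = 2^10 bytes = 1,024 bytes
8,100,000,000 / 1,024 = 7,910,156.250 KiB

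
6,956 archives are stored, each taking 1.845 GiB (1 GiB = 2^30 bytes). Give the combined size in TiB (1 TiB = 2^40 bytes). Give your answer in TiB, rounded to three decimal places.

12.533 TiB

Total = 6,956 × 1.845 GiB = 12833.82 GiB
= 12833.82 × 1,073,741,824 bytes = 13,780,209,295,687.68 bytes
1 TiB = 1,099,511,627,776 bytes
13,780,209,295,687.68 / 1,099,511,627,776 = 12.533 TiB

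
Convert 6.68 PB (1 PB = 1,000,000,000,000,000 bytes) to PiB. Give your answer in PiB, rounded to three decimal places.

6.68 PB × 1,000,000,000,000,000 bytes/PB = 6,680,000,000,000,000 bytes
1 PiB = 1,125,899,906,842,624 bytes
6,680,000,000,000,000 / 1,125,899,906,842,624 = 5.933 PiB

5.933 PiB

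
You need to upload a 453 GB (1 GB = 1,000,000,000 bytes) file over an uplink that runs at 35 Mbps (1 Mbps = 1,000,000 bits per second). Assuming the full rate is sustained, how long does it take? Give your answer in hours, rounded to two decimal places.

28.76 hours

453 GB = 453,000,000,000 bytes = 3,624,000,000,000 bits
35 Mbps = 35,000,000 bits/s
time = 3,624,000,000,000 / 35,000,000 = 103,542.8571 s
103,542.8571 s / 3600 = 28.76 hours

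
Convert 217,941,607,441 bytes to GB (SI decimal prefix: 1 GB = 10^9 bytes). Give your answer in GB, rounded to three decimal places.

217,941,607,441 bytes given.
1 GB = 1,000,000,000 bytes
217,941,607,441 / 1,000,000,000 = 217.942 GB

217.942 GB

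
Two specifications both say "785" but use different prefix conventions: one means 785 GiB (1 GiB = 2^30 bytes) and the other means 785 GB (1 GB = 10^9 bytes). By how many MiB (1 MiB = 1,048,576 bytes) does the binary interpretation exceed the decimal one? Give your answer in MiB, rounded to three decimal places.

55,205.662 MiB

785 GiB = 785 × 1,073,741,824 = 842,887,331,840 bytes
785 GB = 785 × 1,000,000,000 = 785,000,000,000 bytes
difference = 57,887,331,840 bytes
57,887,331,840 / 1,048,576 = 55,205.662 MiB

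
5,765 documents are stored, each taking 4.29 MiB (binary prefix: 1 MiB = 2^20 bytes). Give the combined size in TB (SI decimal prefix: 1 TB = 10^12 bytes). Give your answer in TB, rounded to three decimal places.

Total = 5,765 × 4.29 MiB = 24731.85 MiB
= 24731.85 × 1,048,576 bytes = 25,933,224,345.6 bytes
1 TB = 1,000,000,000,000 bytes
25,933,224,345.6 / 1,000,000,000,000 = 0.026 TB

0.026 TB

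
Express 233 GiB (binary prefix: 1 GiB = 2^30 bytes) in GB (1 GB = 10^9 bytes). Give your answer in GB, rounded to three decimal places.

233 GiB × 1,073,741,824 bytes/GiB = 250,181,844,992 bytes
1 GB = 10^9 bytes = 1,000,000,000 bytes
250,181,844,992 / 1,000,000,000 = 250.182 GB

250.182 GB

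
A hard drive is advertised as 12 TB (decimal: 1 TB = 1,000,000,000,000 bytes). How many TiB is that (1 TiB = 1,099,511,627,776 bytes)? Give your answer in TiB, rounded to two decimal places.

12 TB × 1,000,000,000,000 bytes/TB = 12,000,000,000,000 bytes
1 TiB = 1,099,511,627,776 bytes
12,000,000,000,000 / 1,099,511,627,776 = 10.91 TiB

10.91 TiB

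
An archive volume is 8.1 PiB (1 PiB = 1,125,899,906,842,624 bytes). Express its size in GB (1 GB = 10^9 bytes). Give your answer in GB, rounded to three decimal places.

9,119,789.245 GB

8.1 PiB = 8.1 × 2^50 bytes = 9,119,789,245,425,254.4 bytes
1 GB = 10^9 bytes = 1,000,000,000 bytes
9,119,789,245,425,254.4 / 1,000,000,000 = 9,119,789.245 GB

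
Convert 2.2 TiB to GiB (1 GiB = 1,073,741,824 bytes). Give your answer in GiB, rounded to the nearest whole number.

2,253 GiB

2.2 TiB × 1,099,511,627,776 bytes/TiB = 2,418,925,581,107.2 bytes
1 GiB = 1,073,741,824 bytes
2,418,925,581,107.2 / 1,073,741,824 = 2,253 GiB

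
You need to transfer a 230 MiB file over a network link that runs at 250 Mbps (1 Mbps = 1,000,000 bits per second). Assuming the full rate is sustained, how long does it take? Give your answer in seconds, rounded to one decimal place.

7.7 seconds

230 MiB = 241,172,480 bytes = 1,929,379,840 bits
250 Mbps = 250,000,000 bits/s
time = 1,929,379,840 / 250,000,000 = 7.7 s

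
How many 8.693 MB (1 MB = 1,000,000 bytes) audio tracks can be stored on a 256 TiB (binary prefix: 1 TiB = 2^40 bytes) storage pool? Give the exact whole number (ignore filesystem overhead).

Capacity: 256 TiB = 281,474,976,710,656 bytes
Per item: 8.693 MB = 8,693,000 bytes
⌊281,474,976,710,656 / 8,693,000⌋ = 32,379,498

32,379,498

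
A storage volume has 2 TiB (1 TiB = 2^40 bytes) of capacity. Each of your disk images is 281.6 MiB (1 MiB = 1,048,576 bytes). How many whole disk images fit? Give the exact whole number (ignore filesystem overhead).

Capacity: 2 TiB = 2,199,023,255,552 bytes
Per item: 281.6 MiB = 295,279,001.6 bytes
⌊2,199,023,255,552 / 295,279,001.6⌋ = 7,447

7,447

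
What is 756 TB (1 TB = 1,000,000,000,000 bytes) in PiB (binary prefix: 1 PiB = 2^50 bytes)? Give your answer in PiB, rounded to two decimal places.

756 TB × 1,000,000,000,000 bytes/TB = 756,000,000,000,000 bytes
1 PiB = 2^50 bytes = 1,125,899,906,842,624 bytes
756,000,000,000,000 / 1,125,899,906,842,624 = 0.67 PiB

0.67 PiB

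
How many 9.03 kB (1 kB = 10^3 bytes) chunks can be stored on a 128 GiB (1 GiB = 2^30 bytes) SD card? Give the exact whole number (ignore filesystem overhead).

Capacity: 128 GiB = 137,438,953,472 bytes
Per item: 9.03 kB = 9,030 bytes
⌊137,438,953,472 / 9,030⌋ = 15,220,260

15,220,260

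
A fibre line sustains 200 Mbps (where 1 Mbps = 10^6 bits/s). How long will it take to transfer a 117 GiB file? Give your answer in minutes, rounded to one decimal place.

117 GiB = 125,627,793,408 bytes = 1,005,022,347,264 bits
200 Mbps = 200,000,000 bits/s
time = 1,005,022,347,264 / 200,000,000 = 5,025.11 s
5,025.11 s / 60 = 83.8 minutes

83.8 minutes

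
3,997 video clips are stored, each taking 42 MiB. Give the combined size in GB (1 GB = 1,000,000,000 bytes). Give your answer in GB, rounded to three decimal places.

176.029 GB

Total = 3,997 × 42 MiB = 167,874 MiB
= 167,874 × 1,048,576 bytes = 176,028,647,424 bytes
1 GB = 1,000,000,000 bytes
176,028,647,424 / 1,000,000,000 = 176.029 GB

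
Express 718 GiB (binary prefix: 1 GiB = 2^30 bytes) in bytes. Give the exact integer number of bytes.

770,946,629,632 bytes

718 × 1,073,741,824 = 770,946,629,632 bytes  (1 GiB = 2^30 bytes)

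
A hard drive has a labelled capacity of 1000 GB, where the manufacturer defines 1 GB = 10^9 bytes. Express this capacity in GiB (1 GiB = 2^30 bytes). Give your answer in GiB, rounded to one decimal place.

931.3 GiB

1000 GB × 1,000,000,000 bytes/GB = 1,000,000,000,000 bytes
1 GiB = 1,073,741,824 bytes
1,000,000,000,000 / 1,073,741,824 = 931.3 GiB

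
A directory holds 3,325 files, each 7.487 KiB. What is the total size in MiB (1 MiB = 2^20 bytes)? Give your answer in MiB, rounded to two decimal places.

Total = 3,325 × 7.487 KiB = 24894.275 KiB
= 24894.275 × 1,024 bytes = 25,491,737.6 bytes
1 MiB = 1,048,576 bytes
25,491,737.6 / 1,048,576 = 24.31 MiB

24.31 MiB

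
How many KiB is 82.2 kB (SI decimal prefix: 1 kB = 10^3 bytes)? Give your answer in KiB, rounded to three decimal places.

82.2 kB = 82.2 × 10^3 bytes = 82,200 bytes
1 KiB = 2^10 bytes = 1,024 bytes
82,200 / 1,024 = 80.273 KiB

80.273 KiB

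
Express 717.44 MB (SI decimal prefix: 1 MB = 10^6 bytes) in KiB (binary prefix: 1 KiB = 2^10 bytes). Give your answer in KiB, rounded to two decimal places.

700,625.00 KiB

717.44 MB = 717.44 × 10^6 bytes = 717,440,000 bytes
1 KiB = 1,024 bytes
717,440,000 / 1,024 = 700,625.00 KiB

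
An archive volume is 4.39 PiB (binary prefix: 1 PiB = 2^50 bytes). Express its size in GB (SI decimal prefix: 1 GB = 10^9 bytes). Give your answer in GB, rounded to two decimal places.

4.39 PiB = 4.39 × 2^50 bytes = 4,942,700,591,039,119.36 bytes
1 GB = 10^9 bytes = 1,000,000,000 bytes
4,942,700,591,039,119.36 / 1,000,000,000 = 4,942,700.59 GB

4,942,700.59 GB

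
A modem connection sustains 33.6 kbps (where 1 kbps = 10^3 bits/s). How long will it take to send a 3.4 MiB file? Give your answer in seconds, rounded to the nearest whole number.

849 seconds

3.4 MiB = 3,565,158.4 bytes = 28,521,267.2 bits
33.6 kbps = 33,600 bits/s
time = 28,521,267.2 / 33,600 = 849 s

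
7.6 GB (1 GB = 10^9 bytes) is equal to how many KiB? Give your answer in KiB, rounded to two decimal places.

7.6 GB = 7.6 × 10^9 bytes = 7,600,000,000 bytes
1 KiB = 1,024 bytes
7,600,000,000 / 1,024 = 7,421,875.00 KiB

7,421,875.00 KiB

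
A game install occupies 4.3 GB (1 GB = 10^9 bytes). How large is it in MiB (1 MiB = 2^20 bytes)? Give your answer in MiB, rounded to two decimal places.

4.3 GB × 1,000,000,000 bytes/GB = 4,300,000,000 bytes
1 MiB = 2^20 bytes = 1,048,576 bytes
4,300,000,000 / 1,048,576 = 4,100.80 MiB

4,100.80 MiB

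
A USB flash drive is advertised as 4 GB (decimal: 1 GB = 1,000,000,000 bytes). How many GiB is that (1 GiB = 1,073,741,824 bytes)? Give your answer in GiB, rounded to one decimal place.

4 GB = 4 × 10^9 bytes = 4,000,000,000 bytes
1 GiB = 2^30 bytes = 1,073,741,824 bytes
4,000,000,000 / 1,073,741,824 = 3.7 GiB

3.7 GiB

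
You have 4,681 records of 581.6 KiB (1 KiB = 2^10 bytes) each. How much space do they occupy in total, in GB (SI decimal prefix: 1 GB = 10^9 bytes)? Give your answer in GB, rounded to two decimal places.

2.79 GB

Total = 4,681 × 581.6 KiB = 2722469.6 KiB
= 2722469.6 × 1,024 bytes = 2,787,808,870.4 bytes
1 GB = 1,000,000,000 bytes
2,787,808,870.4 / 1,000,000,000 = 2.79 GB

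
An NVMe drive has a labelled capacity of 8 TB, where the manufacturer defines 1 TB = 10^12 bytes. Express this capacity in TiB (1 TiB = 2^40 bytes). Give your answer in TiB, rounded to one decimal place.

7.3 TiB

8 TB × 1,000,000,000,000 bytes/TB = 8,000,000,000,000 bytes
1 TiB = 1,099,511,627,776 bytes
8,000,000,000,000 / 1,099,511,627,776 = 7.3 TiB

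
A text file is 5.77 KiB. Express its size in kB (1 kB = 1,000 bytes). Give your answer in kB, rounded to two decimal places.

5.77 KiB × 1,024 bytes/KiB = 5,908.48 bytes
1 kB = 1,000 bytes
5,908.48 / 1,000 = 5.91 kB

5.91 kB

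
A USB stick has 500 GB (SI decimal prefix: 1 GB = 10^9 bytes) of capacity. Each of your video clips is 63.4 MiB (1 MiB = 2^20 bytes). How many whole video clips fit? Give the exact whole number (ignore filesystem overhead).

Capacity: 500 GB = 500,000,000,000 bytes
Per item: 63.4 MiB = 66,479,718.4 bytes
⌊500,000,000,000 / 66,479,718.4⌋ = 7,521

7,521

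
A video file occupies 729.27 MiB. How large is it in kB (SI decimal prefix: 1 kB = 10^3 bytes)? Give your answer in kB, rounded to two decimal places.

764,695.02 kB

729.27 MiB = 729.27 × 2^20 bytes = 764,695,019.52 bytes
1 kB = 1,000 bytes
764,695,019.52 / 1,000 = 764,695.02 kB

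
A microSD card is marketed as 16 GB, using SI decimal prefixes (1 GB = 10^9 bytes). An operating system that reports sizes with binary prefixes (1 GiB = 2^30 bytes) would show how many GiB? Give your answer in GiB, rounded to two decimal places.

14.90 GiB

16 GB = 16 × 10^9 bytes = 16,000,000,000 bytes
1 GiB = 1,073,741,824 bytes
16,000,000,000 / 1,073,741,824 = 14.90 GiB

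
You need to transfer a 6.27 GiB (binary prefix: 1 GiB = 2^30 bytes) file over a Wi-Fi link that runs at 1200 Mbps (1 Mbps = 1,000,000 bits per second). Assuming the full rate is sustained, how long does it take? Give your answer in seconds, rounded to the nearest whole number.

45 seconds

6.27 GiB = 6,732,361,236.48 bytes = 53,858,889,891.84 bits
1200 Mbps = 1,200,000,000 bits/s
time = 53,858,889,891.84 / 1,200,000,000 = 45 s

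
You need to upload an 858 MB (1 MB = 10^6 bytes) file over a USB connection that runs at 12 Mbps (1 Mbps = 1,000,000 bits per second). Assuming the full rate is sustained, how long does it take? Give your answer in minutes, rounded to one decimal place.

9.5 minutes

858 MB = 858,000,000 bytes = 6,864,000,000 bits
12 Mbps = 12,000,000 bits/s
time = 6,864,000,000 / 12,000,000 = 572.00 s
572.00 s / 60 = 9.5 minutes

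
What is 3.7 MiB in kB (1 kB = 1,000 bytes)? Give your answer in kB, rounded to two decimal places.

3.7 MiB × 1,048,576 bytes/MiB = 3,879,731.2 bytes
1 kB = 1,000 bytes
3,879,731.2 / 1,000 = 3,879.73 kB

3,879.73 kB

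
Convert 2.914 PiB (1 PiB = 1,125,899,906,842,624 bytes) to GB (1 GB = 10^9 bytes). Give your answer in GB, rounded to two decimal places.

3,280,872.33 GB

2.914 PiB × 1,125,899,906,842,624 bytes/PiB = 3,280,872,328,539,406.336 bytes
1 GB = 10^9 bytes = 1,000,000,000 bytes
3,280,872,328,539,406.336 / 1,000,000,000 = 3,280,872.33 GB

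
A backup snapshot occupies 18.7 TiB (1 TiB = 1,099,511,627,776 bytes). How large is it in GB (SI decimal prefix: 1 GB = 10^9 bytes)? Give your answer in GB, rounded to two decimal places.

18.7 TiB = 18.7 × 2^40 bytes = 20,560,867,439,411.2 bytes
1 GB = 10^9 bytes = 1,000,000,000 bytes
20,560,867,439,411.2 / 1,000,000,000 = 20,560.87 GB

20,560.87 GB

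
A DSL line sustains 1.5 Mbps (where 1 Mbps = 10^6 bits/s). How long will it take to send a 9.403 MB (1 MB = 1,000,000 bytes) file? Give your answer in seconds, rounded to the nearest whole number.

9.403 MB = 9,403,000 bytes = 75,224,000 bits
1.5 Mbps = 1,500,000 bits/s
time = 75,224,000 / 1,500,000 = 50 s

50 seconds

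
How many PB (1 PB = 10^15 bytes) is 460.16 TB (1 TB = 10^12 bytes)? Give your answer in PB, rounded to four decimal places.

460.16 TB × 1,000,000,000,000 bytes/TB = 460,160,000,000,000 bytes
1 PB = 10^15 bytes = 1,000,000,000,000,000 bytes
460,160,000,000,000 / 1,000,000,000,000,000 = 0.4602 PB

0.4602 PB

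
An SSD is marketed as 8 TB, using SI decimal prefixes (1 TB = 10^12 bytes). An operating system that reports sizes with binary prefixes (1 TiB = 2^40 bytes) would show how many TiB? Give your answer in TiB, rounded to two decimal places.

7.28 TiB

8 TB = 8 × 10^12 bytes = 8,000,000,000,000 bytes
1 TiB = 1,099,511,627,776 bytes
8,000,000,000,000 / 1,099,511,627,776 = 7.28 TiB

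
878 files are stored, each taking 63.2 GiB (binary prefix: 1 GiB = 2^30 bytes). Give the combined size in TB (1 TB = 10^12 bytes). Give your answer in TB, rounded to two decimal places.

Total = 878 × 63.2 GiB = 55489.6 GiB
= 55489.6 × 1,073,741,824 bytes = 59,581,504,317,030.4 bytes
1 TB = 1,000,000,000,000 bytes
59,581,504,317,030.4 / 1,000,000,000,000 = 59.58 TB

59.58 TB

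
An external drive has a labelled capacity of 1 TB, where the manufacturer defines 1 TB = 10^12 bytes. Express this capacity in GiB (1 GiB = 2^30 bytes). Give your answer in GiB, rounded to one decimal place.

931.3 GiB

1 TB × 1,000,000,000,000 bytes/TB = 1,000,000,000,000 bytes
1 GiB = 1,073,741,824 bytes
1,000,000,000,000 / 1,073,741,824 = 931.3 GiB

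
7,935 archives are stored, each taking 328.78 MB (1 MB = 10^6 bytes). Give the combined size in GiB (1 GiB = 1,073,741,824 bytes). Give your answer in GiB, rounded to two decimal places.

2,429.70 GiB

Total = 7,935 × 328.78 MB = 2608869.3 MB
= 2608869.3 × 1,000,000 bytes = 2,608,869,300,000 bytes
1 GiB = 1,073,741,824 bytes
2,608,869,300,000 / 1,073,741,824 = 2,429.70 GiB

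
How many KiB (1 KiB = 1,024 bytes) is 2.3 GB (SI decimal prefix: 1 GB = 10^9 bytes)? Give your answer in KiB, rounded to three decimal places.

2.3 GB = 2.3 × 10^9 bytes = 2,300,000,000 bytes
1 KiB = 1,024 bytes
2,300,000,000 / 1,024 = 2,246,093.750 KiB

2,246,093.750 KiB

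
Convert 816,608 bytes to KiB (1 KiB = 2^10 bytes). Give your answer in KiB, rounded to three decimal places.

816,608 bytes given.
1 KiB = 2^10 bytes = 1,024 bytes
816,608 / 1,024 = 797.469 KiB

797.469 KiB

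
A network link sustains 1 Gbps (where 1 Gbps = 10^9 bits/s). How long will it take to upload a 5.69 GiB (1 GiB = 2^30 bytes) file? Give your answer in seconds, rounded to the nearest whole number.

49 seconds

5.69 GiB = 6,109,590,978.56 bytes = 48,876,727,828.48 bits
1 Gbps = 1,000,000,000 bits/s
time = 48,876,727,828.48 / 1,000,000,000 = 49 s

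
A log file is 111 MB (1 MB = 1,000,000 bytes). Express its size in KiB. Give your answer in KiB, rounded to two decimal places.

108,398.44 KiB

111 MB = 111 × 10^6 bytes = 111,000,000 bytes
1 KiB = 1,024 bytes
111,000,000 / 1,024 = 108,398.44 KiB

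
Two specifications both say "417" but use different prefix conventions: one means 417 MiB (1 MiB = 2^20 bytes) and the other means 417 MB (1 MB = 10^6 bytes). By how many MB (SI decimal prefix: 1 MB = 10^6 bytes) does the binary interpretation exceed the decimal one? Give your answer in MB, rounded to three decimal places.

20.256 MB

417 MiB = 417 × 1,048,576 = 437,256,192 bytes
417 MB = 417 × 1,000,000 = 417,000,000 bytes
difference = 20,256,192 bytes
20,256,192 / 1,000,000 = 20.256 MB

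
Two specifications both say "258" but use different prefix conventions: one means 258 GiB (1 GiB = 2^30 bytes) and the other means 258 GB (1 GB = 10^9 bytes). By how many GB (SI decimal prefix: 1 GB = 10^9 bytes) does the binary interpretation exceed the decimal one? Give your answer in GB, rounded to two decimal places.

19.03 GB

258 GiB = 258 × 1,073,741,824 = 277,025,390,592 bytes
258 GB = 258 × 1,000,000,000 = 258,000,000,000 bytes
difference = 19,025,390,592 bytes
19,025,390,592 / 1,000,000,000 = 19.03 GB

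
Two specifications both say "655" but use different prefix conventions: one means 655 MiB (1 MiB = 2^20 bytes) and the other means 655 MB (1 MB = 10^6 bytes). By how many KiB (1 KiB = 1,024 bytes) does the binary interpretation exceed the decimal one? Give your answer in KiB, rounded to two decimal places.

31,071.56 KiB

655 MiB = 655 × 1,048,576 = 686,817,280 bytes
655 MB = 655 × 1,000,000 = 655,000,000 bytes
difference = 31,817,280 bytes
31,817,280 / 1,024 = 31,071.56 KiB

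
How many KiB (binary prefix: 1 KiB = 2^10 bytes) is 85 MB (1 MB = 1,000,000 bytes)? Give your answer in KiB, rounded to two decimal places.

85 MB = 85 × 10^6 bytes = 85,000,000 bytes
1 KiB = 2^10 bytes = 1,024 bytes
85,000,000 / 1,024 = 83,007.81 KiB

83,007.81 KiB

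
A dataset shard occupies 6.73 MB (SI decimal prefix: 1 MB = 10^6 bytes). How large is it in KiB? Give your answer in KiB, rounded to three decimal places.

6,572.266 KiB

6.73 MB × 1,000,000 bytes/MB = 6,730,000 bytes
1 KiB = 2^10 bytes = 1,024 bytes
6,730,000 / 1,024 = 6,572.266 KiB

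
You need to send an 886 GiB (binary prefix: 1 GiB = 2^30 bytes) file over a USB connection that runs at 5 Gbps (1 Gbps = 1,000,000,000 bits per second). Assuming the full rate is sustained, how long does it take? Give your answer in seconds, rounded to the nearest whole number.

1,522 seconds

886 GiB = 951,335,256,064 bytes = 7,610,682,048,512 bits
5 Gbps = 5,000,000,000 bits/s
time = 7,610,682,048,512 / 5,000,000,000 = 1,522 s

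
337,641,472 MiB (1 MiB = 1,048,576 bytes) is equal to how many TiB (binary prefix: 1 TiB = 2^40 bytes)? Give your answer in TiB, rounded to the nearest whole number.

322 TiB

337,641,472 MiB × 1,048,576 bytes/MiB = 354,042,744,143,872 bytes
1 TiB = 1,099,511,627,776 bytes
354,042,744,143,872 / 1,099,511,627,776 = 322 TiB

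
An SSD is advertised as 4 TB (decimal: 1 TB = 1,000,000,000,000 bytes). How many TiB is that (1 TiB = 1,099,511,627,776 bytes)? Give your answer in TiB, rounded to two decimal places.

3.64 TiB

4 TB = 4 × 10^12 bytes = 4,000,000,000,000 bytes
1 TiB = 2^40 bytes = 1,099,511,627,776 bytes
4,000,000,000,000 / 1,099,511,627,776 = 3.64 TiB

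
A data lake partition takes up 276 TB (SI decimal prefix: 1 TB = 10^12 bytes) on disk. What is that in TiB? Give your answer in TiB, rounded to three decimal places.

276 TB × 1,000,000,000,000 bytes/TB = 276,000,000,000,000 bytes
1 TiB = 1,099,511,627,776 bytes
276,000,000,000,000 / 1,099,511,627,776 = 251.021 TiB

251.021 TiB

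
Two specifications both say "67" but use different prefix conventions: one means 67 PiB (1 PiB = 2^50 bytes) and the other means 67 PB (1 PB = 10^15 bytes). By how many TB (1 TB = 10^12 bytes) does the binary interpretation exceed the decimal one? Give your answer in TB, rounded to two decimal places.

8,435.29 TB

67 PiB = 67 × 1,125,899,906,842,624 = 75,435,293,758,455,808 bytes
67 PB = 67 × 1,000,000,000,000,000 = 67,000,000,000,000,000 bytes
difference = 8,435,293,758,455,808 bytes
8,435,293,758,455,808 / 1,000,000,000,000 = 8,435.29 TB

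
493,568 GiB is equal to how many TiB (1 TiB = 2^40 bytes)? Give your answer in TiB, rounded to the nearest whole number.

482 TiB

493,568 GiB = 493,568 × 2^30 bytes = 529,964,604,588,032 bytes
1 TiB = 1,099,511,627,776 bytes
529,964,604,588,032 / 1,099,511,627,776 = 482 TiB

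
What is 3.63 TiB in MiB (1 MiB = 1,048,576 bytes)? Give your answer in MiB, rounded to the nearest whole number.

3,806,331 MiB

3.63 TiB = 3.63 × 2^40 bytes = 3,991,227,208,826.88 bytes
1 MiB = 2^20 bytes = 1,048,576 bytes
3,991,227,208,826.88 / 1,048,576 = 3,806,331 MiB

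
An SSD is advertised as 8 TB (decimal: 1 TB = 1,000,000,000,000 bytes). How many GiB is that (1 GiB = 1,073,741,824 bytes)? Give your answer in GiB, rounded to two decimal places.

8 TB × 1,000,000,000,000 bytes/TB = 8,000,000,000,000 bytes
1 GiB = 1,073,741,824 bytes
8,000,000,000,000 / 1,073,741,824 = 7,450.58 GiB

7,450.58 GiB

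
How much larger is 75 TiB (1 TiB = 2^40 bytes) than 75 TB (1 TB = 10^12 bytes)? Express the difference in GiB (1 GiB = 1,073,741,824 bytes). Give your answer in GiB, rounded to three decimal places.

75 TiB = 75 × 1,099,511,627,776 = 82,463,372,083,200 bytes
75 TB = 75 × 1,000,000,000,000 = 75,000,000,000,000 bytes
difference = 7,463,372,083,200 bytes
7,463,372,083,200 / 1,073,741,824 = 6,950.807 GiB

6,950.807 GiB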